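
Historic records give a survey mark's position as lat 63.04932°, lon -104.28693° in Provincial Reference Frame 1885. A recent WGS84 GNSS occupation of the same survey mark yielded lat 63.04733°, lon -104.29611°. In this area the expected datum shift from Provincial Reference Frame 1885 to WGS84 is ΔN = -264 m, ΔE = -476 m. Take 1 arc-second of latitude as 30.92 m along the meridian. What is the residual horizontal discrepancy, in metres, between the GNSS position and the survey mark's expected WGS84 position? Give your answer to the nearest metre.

44 m

Observed coordinate differences: Δφ = -0.00199°, Δλ = -0.00918°.
Converting to metres (1° lat = 111312 m, cos φ = 0.453223): observed ΔN = -221.5 m, observed ΔE = -463.1 m.
Subtracting the expected shift leaves a residual of -221.5 − (-264) = 42.5 m north and -463.1 − (-476) = 12.9 m east.
Residual distance = √(42.5² + 12.9²) = 44.4 m.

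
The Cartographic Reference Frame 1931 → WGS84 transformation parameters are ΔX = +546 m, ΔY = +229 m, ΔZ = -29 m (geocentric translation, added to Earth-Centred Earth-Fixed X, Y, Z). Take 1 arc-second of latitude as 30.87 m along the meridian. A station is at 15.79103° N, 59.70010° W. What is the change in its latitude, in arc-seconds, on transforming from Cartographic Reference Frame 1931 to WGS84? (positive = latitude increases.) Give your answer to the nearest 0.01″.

sin φ = 0.272130, cos φ = 0.962261, sin λ = -0.863396, cos λ = 0.504526.
North component: ΔN = −sin φ cos λ·ΔX − sin φ sin λ·ΔY + cos φ·ΔZ = −(0.272130)(0.504526)(546) − (0.272130)(-0.863396)(229) + (0.962261)(-29) = -49.06 m.
1° of latitude spans 3600 × 30.87 = 111132 m, so Δφ = -49.06 / 111132 × 3600 = -1.589″.

Δφ = -1.59″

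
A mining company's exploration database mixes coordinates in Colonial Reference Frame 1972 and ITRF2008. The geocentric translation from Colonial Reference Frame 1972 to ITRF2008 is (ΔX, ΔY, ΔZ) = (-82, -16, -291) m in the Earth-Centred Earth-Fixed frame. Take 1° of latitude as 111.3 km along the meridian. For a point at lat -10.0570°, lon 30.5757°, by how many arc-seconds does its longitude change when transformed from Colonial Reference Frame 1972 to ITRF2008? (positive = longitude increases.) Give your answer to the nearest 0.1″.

Δλ = 0.9″

sin φ = -0.174628, cos φ = 0.984635, sin λ = 0.508676, cos λ = 0.860958.
East component: ΔE = −sin λ·ΔX + cos λ·ΔY = −(0.508676)(-82) + (0.860958)(-16) = 27.94 m.
1° of latitude spans 111300 m; at latitude φ, 1° of longitude spans that × cos φ = 109589.8 m, so Δλ = 27.94 / 109589.8 × 3600 = 0.918″.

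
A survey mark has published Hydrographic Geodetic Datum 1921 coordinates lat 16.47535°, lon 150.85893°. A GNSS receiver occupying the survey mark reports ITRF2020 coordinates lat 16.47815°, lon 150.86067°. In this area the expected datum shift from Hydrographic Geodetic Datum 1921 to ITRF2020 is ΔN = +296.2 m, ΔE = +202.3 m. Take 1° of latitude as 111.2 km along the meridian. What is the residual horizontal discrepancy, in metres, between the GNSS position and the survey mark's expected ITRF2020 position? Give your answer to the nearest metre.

Observed coordinate differences: Δφ = +0.00280°, Δλ = +0.00174°.
Converting to metres (1° lat = 111200 m, cos φ = 0.958942): observed ΔN = 311.4 m, observed ΔE = 185.5 m.
Subtracting the expected shift leaves a residual of 311.4 − (296.2) = 15.2 m north and 185.5 − (202.3) = -16.8 m east.
Residual distance = √(15.2² + (-16.8)²) = 22.6 m.

23 m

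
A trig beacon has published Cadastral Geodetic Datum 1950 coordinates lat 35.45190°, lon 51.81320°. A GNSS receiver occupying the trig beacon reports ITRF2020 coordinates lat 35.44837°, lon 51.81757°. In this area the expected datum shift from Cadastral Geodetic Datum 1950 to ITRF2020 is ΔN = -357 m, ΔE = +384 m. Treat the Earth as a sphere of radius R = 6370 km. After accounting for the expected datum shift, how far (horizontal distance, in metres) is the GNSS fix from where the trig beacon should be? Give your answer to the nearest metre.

Observed coordinate differences: Δφ = -0.00353°, Δλ = +0.00437°.
Converting to metres (1° lat = 111177 m, cos φ = 0.814603): observed ΔN = -392.5 m, observed ΔE = 395.8 m.
Subtracting the expected shift leaves a residual of -392.5 − (-357) = -35.5 m north and 395.8 − (384) = 11.8 m east.
Residual distance = √((-35.5)² + 11.8²) = 37.4 m.

37 m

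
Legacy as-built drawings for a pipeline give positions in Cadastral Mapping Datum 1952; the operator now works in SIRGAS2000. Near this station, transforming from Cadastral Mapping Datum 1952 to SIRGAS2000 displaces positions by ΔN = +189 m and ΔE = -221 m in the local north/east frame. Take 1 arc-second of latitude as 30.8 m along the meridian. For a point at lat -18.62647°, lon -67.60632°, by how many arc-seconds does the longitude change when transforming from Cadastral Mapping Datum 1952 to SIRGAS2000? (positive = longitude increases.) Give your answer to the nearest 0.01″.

Δλ = -7.57″

At latitude -18.62647°, cos φ = 0.947621.
1″ of longitude at this latitude = 30.80 × cos φ = 29.1867 m, so Δλ = -221.0 / 29.1867 = -7.572″.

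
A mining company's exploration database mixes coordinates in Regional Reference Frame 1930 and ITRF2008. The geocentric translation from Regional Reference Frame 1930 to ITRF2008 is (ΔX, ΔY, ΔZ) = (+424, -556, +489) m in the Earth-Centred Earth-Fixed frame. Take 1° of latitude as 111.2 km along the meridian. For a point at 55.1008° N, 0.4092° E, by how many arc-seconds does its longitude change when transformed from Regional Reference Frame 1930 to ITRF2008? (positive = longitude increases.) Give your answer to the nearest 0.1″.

Δλ = -31.6″

sin φ = 0.820160, cos φ = 0.572134, sin λ = 0.007142, cos λ = 0.999974.
East component: ΔE = −sin λ·ΔX + cos λ·ΔY = −(0.007142)(424) + (0.999974)(-556) = -559.01 m.
1° of latitude spans 111200 m; at latitude φ, 1° of longitude spans that × cos φ = 63621.3 m, so Δλ = -559.01 / 63621.3 × 3600 = -31.632″.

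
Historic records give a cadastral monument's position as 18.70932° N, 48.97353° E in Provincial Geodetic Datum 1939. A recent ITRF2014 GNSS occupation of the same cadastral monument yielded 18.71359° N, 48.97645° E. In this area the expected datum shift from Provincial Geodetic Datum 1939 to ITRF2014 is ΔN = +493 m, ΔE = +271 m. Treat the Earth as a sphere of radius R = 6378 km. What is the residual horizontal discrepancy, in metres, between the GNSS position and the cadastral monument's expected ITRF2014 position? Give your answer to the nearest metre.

Observed coordinate differences: Δφ = +0.00427°, Δλ = +0.00292°.
Converting to metres (1° lat = 111317 m, cos φ = 0.947158): observed ΔN = 475.3 m, observed ΔE = 307.9 m.
Subtracting the expected shift leaves a residual of 475.3 − (493) = -17.7 m north and 307.9 − (271) = 36.9 m east.
Residual distance = √((-17.7)² + 36.9²) = 40.9 m.

41 m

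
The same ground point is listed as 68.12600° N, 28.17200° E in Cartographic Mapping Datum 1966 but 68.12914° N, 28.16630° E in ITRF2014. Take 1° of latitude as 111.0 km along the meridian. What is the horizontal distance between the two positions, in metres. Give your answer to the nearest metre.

421 m

Δφ = 68.12914° − 68.12600° = +0.00314°; Δλ = 28.16630° − 28.17200° = -0.00570°.
ΔN = Δφ × 111000 = 348.5 m; ΔE = Δλ × 111000 × cos(68.12600°) = -0.00570 × 111000 × 0.372567 = -235.7 m.
Distance = √(ΔE² + ΔN²) = √((-235.7)² + 348.5²) = 420.8 m.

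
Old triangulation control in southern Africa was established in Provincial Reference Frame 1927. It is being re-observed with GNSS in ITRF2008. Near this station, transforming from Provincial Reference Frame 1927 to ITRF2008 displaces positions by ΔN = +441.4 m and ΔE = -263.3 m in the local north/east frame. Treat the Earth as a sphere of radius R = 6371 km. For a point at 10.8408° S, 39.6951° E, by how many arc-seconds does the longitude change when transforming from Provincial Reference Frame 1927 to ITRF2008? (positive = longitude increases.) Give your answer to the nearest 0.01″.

Δλ = -8.68″

At latitude -10.8408°, cos φ = 0.982154.
One radian of longitude at latitude φ spans R cos φ, so Δλ = ΔE / (R cos φ) = -263.3 / (6371000 × 0.982154) = -4.2079e-05 rad = -8.679″.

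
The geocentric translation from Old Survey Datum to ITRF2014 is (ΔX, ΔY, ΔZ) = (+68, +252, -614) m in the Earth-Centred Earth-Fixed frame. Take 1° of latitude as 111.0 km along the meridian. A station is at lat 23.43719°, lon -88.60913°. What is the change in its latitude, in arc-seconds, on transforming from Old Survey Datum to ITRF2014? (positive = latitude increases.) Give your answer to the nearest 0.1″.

sin φ = 0.397744, cos φ = 0.917497, sin λ = -0.999705, cos λ = 0.024273.
North component: ΔN = −sin φ cos λ·ΔX − sin φ sin λ·ΔY + cos φ·ΔZ = −(0.397744)(0.024273)(68) − (0.397744)(-0.999705)(252) + (0.917497)(-614) = -463.80 m.
1° of latitude spans 111000 m, so Δφ = -463.80 / 111000 × 3600 = -15.042″.

Δφ = -15.0″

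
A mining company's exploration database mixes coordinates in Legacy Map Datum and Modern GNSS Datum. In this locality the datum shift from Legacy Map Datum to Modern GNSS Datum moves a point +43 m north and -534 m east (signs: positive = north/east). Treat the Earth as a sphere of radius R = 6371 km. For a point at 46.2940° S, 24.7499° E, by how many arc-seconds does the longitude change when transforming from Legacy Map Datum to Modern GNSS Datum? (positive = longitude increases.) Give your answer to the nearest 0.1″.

Δλ = -25.0″

At latitude -46.2940°, cos φ = 0.690958.
One radian of longitude at latitude φ spans R cos φ, so Δλ = ΔE / (R cos φ) = -534.0 / (6371000 × 0.690958) = -1.2131e-04 rad = -25.021″.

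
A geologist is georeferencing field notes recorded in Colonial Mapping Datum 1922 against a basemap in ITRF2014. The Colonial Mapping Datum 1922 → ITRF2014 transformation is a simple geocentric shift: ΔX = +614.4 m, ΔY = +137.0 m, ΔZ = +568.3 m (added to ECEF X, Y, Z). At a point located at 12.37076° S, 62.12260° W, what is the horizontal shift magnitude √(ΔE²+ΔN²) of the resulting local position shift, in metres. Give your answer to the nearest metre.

The local east axis at (φ, λ) is (−sin λ, cos λ, 0), so ΔE = −sin(-62.12260°)·614.4 + cos(-62.12260°)·137.0 = 607.16 m.
The local north axis is (−sin φ cos λ, −sin φ sin λ, cos φ), giving ΔN = 61.546 − 25.944 + 555.105 = 590.71 m.
Horizontal magnitude = √(ΔE² + ΔN²) = √(607.16² + 590.71²) = 847.10 m.

847 m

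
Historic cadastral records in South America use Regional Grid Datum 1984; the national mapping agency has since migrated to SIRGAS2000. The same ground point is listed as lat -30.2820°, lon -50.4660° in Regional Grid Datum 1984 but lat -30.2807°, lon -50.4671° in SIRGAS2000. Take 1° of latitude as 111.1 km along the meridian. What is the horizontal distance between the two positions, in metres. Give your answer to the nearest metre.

179 m

Δφ = -30.2807° − -30.2820° = +0.0013°; Δλ = -50.4671° − -50.4660° = -0.0011°.
ΔN = Δφ × 111100 = 144.4 m; ΔE = Δλ × 111100 × cos(-30.2820°) = -0.0011 × 111100 × 0.863554 = -105.5 m.
Distance = √(ΔE² + ΔN²) = √((-105.5)² + 144.4²) = 178.9 m.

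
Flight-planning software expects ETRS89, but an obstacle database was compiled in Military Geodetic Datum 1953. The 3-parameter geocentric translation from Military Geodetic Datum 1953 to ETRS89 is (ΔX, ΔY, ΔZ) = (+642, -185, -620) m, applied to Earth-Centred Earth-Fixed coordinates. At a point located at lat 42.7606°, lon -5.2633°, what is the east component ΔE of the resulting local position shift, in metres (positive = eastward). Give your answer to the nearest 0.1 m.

ΔE = -125.3 m

At φ = 42.7606°, λ = -5.2633°: sin φ = 0.678937, cos φ = 0.734197, sin λ = -0.091733, cos λ = 0.995784.
ΔE = −sin λ·ΔX + cos λ·ΔY = −(-0.091733)·(642) + (0.995784)·(-185) = -125.33 m.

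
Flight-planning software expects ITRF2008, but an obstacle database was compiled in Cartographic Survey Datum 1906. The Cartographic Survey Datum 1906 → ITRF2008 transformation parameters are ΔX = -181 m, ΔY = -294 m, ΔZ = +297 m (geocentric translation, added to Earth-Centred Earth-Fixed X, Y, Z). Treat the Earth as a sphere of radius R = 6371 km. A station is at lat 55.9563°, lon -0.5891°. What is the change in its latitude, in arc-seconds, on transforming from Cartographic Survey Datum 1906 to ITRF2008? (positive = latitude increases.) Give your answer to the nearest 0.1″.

sin φ = 0.828611, cos φ = 0.559825, sin λ = -0.010282, cos λ = 0.999947.
North component: ΔN = −sin φ cos λ·ΔX − sin φ sin λ·ΔY + cos φ·ΔZ = −(0.828611)(0.999947)(-181) − (0.828611)(-0.010282)(-294) + (0.559825)(297) = 313.73 m.
1° of latitude spans πR/180 = 111195 m, so Δφ = 313.73 / 111195 × 3600 = 10.157″.

Δφ = 10.2″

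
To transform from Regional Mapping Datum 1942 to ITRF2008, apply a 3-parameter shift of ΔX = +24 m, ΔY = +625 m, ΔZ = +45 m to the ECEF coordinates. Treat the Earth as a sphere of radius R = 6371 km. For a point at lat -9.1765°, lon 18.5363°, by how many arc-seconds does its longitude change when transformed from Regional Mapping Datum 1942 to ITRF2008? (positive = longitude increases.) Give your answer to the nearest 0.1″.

sin φ = -0.159476, cos φ = 0.987202, sin λ = 0.317905, cos λ = 0.948122.
East component: ΔE = −sin λ·ΔX + cos λ·ΔY = −(0.317905)(24) + (0.948122)(625) = 584.95 m.
1° of latitude spans πR/180 = 111195 m; at latitude φ, 1° of longitude spans that × cos φ = 109771.8 m, so Δλ = 584.95 / 109771.8 × 3600 = 19.184″.

Δλ = 19.2″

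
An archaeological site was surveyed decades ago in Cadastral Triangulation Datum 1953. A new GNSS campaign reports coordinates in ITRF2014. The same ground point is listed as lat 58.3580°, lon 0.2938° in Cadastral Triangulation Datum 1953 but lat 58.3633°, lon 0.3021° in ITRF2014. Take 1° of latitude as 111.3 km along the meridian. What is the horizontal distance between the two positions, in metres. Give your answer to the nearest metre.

Δφ = 58.3633° − 58.3580° = +0.0053°; Δλ = 0.3021° − 0.2938° = +0.0083°.
ΔN = Δφ × 111300 = 589.9 m; ΔE = Δλ × 111300 × cos(58.3580°) = +0.0083 × 111300 × 0.524610 = 484.6 m.
Distance = √(ΔE² + ΔN²) = √(484.6² + 589.9²) = 763.4 m.

763 m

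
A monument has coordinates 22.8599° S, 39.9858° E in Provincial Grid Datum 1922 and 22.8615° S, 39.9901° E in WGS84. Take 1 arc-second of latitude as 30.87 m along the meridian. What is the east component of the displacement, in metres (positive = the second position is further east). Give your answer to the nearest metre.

ΔE = 440 m

Δφ = -22.8615° − -22.8599° = -0.0016°; Δλ = 39.9901° − 39.9858° = +0.0043°.
1° of latitude = 3600 × 30.87 = 111132 m.
ΔN = Δφ × 111132 = -177.8 m; ΔE = Δλ × 111132 × cos(-22.8599°) = +0.0043 × 111132 × 0.921458 = 440.3 m.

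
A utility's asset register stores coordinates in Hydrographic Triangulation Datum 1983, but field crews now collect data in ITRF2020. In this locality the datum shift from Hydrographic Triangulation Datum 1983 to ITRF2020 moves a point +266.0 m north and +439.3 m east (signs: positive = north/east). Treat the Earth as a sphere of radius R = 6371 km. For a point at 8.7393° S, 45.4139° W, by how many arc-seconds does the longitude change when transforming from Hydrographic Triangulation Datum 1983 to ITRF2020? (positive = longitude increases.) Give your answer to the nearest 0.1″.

Δλ = 14.4″

At latitude -8.7393°, cos φ = 0.988390.
One radian of longitude at latitude φ spans R cos φ, so Δλ = ΔE / (R cos φ) = 439.3 / (6371000 × 0.988390) = 6.9763e-05 rad = 14.390″.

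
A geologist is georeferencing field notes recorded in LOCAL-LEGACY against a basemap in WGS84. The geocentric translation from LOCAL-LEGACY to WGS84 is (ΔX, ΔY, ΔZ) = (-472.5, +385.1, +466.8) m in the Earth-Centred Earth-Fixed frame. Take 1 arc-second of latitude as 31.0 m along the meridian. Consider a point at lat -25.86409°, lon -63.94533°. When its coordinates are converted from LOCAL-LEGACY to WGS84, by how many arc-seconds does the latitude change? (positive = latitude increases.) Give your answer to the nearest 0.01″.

Δφ = 5.76″

sin φ = -0.436238, cos φ = 0.899831, sin λ = -0.898375, cos λ = 0.439229.
North component: ΔN = −sin φ cos λ·ΔX − sin φ sin λ·ΔY + cos φ·ΔZ = −(-0.436238)(0.439229)(-472.5) − (-0.436238)(-0.898375)(385.1) + (0.899831)(466.8) = 178.58 m.
1° of latitude spans 3600 × 31.00 = 111600 m, so Δφ = 178.58 / 111600 × 3600 = 5.761″.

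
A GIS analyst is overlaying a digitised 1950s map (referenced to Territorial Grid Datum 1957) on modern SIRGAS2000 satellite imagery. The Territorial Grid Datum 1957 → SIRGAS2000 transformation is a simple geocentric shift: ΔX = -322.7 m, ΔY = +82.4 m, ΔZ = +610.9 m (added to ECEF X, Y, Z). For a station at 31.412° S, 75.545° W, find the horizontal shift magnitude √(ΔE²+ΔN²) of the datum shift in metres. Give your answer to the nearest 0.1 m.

At φ = -31.412°, λ = -75.545°: sin φ = -0.521188, cos φ = 0.853442, sin λ = -0.968344, cos λ = 0.249620.
ΔE = −sin λ·ΔX + cos λ·ΔY = −(-0.968344)·(-322.7) + (0.249620)·(82.4) = -291.92 m.
ΔN = −sin φ cos λ·ΔX − sin φ sin λ·ΔY + cos φ·ΔZ = −(-0.521188)(0.249620)(-322.7) − (-0.521188)(-0.968344)(82.4) + (0.853442)(610.9) = 437.80 m.
Horizontal magnitude = √(ΔE² + ΔN²) = √((-291.92)² + 437.80²) = 526.20 m.

526.2 m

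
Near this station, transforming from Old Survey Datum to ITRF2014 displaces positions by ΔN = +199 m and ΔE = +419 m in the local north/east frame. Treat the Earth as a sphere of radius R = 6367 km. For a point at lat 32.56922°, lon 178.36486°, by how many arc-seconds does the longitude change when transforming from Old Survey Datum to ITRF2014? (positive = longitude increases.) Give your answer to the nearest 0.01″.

Δλ = 16.11″

At latitude 32.56922°, cos φ = 0.842742.
One radian of longitude at latitude φ spans R cos φ, so Δλ = ΔE / (R cos φ) = 419.0 / (6367000 × 0.842742) = 7.8088e-05 rad = 16.107″.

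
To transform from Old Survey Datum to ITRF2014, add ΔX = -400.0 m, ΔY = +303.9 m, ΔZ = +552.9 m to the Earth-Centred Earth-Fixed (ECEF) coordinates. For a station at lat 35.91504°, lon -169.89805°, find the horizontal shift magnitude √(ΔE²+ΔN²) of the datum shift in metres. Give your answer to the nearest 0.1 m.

444.9 m

The local east axis at (φ, λ) is (−sin λ, cos λ, 0), so ΔE = −sin(-169.89805°)·(-400.0) + cos(-169.89805°)·303.9 = -369.35 m.
The local north axis is (−sin φ cos λ, −sin φ sin λ, cos φ), giving ΔN = -230.997 + 31.267 + 447.787 = 248.06 m.
Horizontal magnitude = √(ΔE² + ΔN²) = √((-369.35)² + 248.06²) = 444.92 m.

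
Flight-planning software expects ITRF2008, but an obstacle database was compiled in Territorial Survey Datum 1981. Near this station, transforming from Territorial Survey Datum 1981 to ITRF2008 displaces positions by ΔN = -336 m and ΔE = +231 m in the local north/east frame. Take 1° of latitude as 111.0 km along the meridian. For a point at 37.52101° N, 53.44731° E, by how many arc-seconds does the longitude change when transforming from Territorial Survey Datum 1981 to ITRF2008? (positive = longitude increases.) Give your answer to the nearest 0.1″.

Δλ = 9.4″

At latitude 37.52101°, cos φ = 0.793130.
1° of longitude at this latitude = 111.0 × cos φ = 88.04 km, so Δλ = 231.0 / 88037.4 = 0.0026239° = 9.446″.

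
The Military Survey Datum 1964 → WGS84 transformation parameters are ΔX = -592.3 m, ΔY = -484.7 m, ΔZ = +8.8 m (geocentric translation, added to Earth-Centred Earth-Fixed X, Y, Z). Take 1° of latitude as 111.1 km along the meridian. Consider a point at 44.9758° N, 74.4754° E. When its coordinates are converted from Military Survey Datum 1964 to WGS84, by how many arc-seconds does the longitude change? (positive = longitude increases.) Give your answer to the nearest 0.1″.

Δλ = 20.2″

sin φ = 0.706808, cos φ = 0.707405, sin λ = 0.963516, cos λ = 0.267652.
East component: ΔE = −sin λ·ΔX + cos λ·ΔY = −(0.963516)(-592.3) + (0.267652)(-484.7) = 440.96 m.
1° of latitude spans 111100 m; at latitude φ, 1° of longitude spans that × cos φ = 78592.7 m, so Δλ = 440.96 / 78592.7 × 3600 = 20.198″.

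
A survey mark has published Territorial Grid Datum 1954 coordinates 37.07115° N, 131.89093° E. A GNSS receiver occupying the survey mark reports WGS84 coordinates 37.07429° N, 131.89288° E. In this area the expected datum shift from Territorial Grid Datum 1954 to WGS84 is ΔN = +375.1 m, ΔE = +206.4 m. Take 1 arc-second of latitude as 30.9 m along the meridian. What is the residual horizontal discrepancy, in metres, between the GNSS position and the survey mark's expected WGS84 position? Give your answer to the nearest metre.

Observed coordinate differences: Δφ = +0.00314°, Δλ = +0.00195°.
Converting to metres (1° lat = 111240 m, cos φ = 0.797888): observed ΔN = 349.3 m, observed ΔE = 173.1 m.
Subtracting the expected shift leaves a residual of 349.3 − (375.1) = -25.8 m north and 173.1 − (206.4) = -33.3 m east.
Residual distance = √((-25.8)² + (-33.3)²) = 42.1 m.

42 m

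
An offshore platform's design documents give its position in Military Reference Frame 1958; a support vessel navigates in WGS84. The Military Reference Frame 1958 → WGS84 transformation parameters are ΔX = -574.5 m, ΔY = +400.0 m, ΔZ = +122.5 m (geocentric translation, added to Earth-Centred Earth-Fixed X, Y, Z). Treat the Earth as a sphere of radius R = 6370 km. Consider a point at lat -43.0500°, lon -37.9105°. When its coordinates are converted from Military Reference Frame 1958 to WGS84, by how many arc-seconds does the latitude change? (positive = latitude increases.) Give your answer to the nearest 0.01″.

sin φ = -0.682636, cos φ = 0.730758, sin λ = -0.614430, cos λ = 0.788971.
North component: ΔN = −sin φ cos λ·ΔX − sin φ sin λ·ΔY + cos φ·ΔZ = −(-0.682636)(0.788971)(-574.5) − (-0.682636)(-0.614430)(400.0) + (0.730758)(122.5) = -387.67 m.
1° of latitude spans πR/180 = 111177 m, so Δφ = -387.67 / 111177 × 3600 = -12.553″.

Δφ = -12.55″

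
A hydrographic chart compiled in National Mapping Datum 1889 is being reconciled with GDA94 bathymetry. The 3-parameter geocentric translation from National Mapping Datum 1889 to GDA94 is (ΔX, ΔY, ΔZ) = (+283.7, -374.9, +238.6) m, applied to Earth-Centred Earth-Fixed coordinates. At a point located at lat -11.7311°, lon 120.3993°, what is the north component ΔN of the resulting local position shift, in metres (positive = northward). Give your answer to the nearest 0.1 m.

The local north axis is (−sin φ cos λ, −sin φ sin λ, cos φ), giving ΔN = -29.188 − 65.745 + 233.616 = 138.68 m.

ΔN = 138.7 m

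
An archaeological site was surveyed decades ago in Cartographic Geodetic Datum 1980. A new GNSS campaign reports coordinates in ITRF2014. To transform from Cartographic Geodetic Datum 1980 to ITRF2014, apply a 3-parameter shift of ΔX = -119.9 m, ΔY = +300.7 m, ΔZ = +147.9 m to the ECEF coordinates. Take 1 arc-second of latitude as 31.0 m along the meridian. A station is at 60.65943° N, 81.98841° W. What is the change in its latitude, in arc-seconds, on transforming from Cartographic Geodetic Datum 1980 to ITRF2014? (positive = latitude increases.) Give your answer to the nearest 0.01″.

sin φ = 0.871723, cos φ = 0.490000, sin λ = -0.990240, cos λ = 0.139373.
North component: ΔN = −sin φ cos λ·ΔX − sin φ sin λ·ΔY + cos φ·ΔZ = −(0.871723)(0.139373)(-119.9) − (0.871723)(-0.990240)(300.7) + (0.490000)(147.9) = 346.61 m.
1° of latitude spans 3600 × 31.00 = 111600 m, so Δφ = 346.61 / 111600 × 3600 = 11.181″.

Δφ = 11.18″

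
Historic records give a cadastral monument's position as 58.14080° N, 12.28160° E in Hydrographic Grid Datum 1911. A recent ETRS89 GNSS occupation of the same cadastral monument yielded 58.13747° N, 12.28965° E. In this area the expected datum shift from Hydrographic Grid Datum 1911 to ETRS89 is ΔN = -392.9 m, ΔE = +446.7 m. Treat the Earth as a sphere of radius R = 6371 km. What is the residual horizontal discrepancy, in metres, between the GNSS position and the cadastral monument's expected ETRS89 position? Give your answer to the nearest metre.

34 m

Observed coordinate differences: Δφ = -0.00333°, Δλ = +0.00805°.
Converting to metres (1° lat = 111195 m, cos φ = 0.527834): observed ΔN = -370.3 m, observed ΔE = 472.5 m.
Subtracting the expected shift leaves a residual of -370.3 − (-392.9) = 22.6 m north and 472.5 − (446.7) = 25.8 m east.
Residual distance = √(22.6² + 25.8²) = 34.3 m.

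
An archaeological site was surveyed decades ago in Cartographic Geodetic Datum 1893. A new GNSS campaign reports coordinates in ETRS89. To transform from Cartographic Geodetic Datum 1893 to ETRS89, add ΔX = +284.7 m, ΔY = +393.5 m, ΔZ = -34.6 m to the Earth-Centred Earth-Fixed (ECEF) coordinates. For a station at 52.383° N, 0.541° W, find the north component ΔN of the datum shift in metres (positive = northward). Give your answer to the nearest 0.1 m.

At φ = 52.383°, λ = -0.541°: sin φ = 0.792109, cos φ = 0.610380, sin λ = -0.009442, cos λ = 0.999955.
ΔN = −sin φ cos λ·ΔX − sin φ sin λ·ΔY + cos φ·ΔZ = −(0.792109)(0.999955)(284.7) − (0.792109)(-0.009442)(393.5) + (0.610380)(-34.6) = -243.68 m.

ΔN = -243.7 m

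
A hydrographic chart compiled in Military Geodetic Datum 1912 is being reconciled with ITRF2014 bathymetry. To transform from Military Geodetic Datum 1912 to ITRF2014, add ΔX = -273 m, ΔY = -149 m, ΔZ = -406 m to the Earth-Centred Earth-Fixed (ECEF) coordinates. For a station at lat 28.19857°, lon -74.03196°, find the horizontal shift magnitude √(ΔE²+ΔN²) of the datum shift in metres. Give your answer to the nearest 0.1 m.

494.2 m

At φ = 28.19857°, λ = -74.03196°: sin φ = 0.472529, cos φ = 0.881315, sin λ = -0.961415, cos λ = 0.275101.
ΔE = −sin λ·ΔX + cos λ·ΔY = −(-0.961415)·(-273) + (0.275101)·(-149) = -303.46 m.
ΔN = −sin φ cos λ·ΔX − sin φ sin λ·ΔY + cos φ·ΔZ = −(0.472529)(0.275101)(-273) − (0.472529)(-0.961415)(-149) + (0.881315)(-406) = -390.02 m.
Horizontal magnitude = √(ΔE² + ΔN²) = √((-303.46)² + (-390.02)²) = 494.16 m.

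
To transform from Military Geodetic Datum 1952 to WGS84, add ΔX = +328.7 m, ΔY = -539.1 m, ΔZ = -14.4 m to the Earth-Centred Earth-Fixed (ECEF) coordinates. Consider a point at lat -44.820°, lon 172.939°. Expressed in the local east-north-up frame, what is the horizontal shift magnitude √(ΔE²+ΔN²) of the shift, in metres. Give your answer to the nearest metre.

572 m

The local east axis at (φ, λ) is (−sin λ, cos λ, 0), so ΔE = −sin(172.939°)·328.7 + cos(172.939°)·(-539.1) = 494.61 m.
The local north axis is (−sin φ cos λ, −sin φ sin λ, cos φ), giving ΔN = -229.937 − 46.712 − 10.214 = -286.86 m.
Horizontal magnitude = √(ΔE² + ΔN²) = √(494.61² + (-286.86)²) = 571.77 m.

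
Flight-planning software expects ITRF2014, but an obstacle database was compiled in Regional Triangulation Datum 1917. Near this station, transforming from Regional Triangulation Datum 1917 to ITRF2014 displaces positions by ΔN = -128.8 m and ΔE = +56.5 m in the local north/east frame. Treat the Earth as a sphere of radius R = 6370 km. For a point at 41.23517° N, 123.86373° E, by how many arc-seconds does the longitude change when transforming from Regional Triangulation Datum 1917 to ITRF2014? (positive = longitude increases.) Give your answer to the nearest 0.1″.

Δλ = 2.4″

At latitude 41.23517°, cos φ = 0.752010.
One radian of longitude at latitude φ spans R cos φ, so Δλ = ΔE / (R cos φ) = 56.5 / (6370000 × 0.752010) = 1.1795e-05 rad = 2.433″.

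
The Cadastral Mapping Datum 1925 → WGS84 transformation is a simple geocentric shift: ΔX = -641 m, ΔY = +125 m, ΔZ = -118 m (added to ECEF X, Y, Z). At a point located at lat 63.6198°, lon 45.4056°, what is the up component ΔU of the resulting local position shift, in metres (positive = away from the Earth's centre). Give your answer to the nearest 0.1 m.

At φ = 63.6198°, λ = 45.4056°: sin φ = 0.895865, cos φ = 0.444326, sin λ = 0.712095, cos λ = 0.702083.
ΔU = cos φ cos λ·ΔX + cos φ sin λ·ΔY + sin φ·ΔZ = (0.444326)(0.702083)(-641) + (0.444326)(0.712095)(125) + (0.895865)(-118) = -266.12 m.

ΔU = -266.1 m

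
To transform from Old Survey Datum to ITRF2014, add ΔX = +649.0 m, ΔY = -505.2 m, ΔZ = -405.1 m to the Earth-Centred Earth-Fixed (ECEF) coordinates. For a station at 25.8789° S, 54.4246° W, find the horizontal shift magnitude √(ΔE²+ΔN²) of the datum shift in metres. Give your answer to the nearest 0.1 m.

234.8 m

The local east axis at (φ, λ) is (−sin λ, cos λ, 0), so ΔE = −sin(-54.4246°)·649.0 + cos(-54.4246°)·(-505.2) = 233.95 m.
The local north axis is (−sin φ cos λ, −sin φ sin λ, cos φ), giving ΔN = 164.799 + 179.348 − 364.476 = -20.33 m.
Horizontal magnitude = √(ΔE² + ΔN²) = √(233.95² + (-20.33)²) = 234.83 m.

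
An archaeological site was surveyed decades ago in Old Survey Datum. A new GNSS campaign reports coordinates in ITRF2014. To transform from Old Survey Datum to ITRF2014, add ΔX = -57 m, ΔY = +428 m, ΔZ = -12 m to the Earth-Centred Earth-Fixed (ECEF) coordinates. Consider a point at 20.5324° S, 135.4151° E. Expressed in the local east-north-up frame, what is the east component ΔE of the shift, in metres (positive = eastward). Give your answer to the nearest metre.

At φ = -20.5324°, λ = 135.4151°: sin φ = -0.350737, cos φ = 0.936474, sin λ = 0.701965, cos λ = -0.712211.
ΔE = −sin λ·ΔX + cos λ·ΔY = −(0.701965)·(-57) + (-0.712211)·(428) = -264.81 m.

ΔE = -265 m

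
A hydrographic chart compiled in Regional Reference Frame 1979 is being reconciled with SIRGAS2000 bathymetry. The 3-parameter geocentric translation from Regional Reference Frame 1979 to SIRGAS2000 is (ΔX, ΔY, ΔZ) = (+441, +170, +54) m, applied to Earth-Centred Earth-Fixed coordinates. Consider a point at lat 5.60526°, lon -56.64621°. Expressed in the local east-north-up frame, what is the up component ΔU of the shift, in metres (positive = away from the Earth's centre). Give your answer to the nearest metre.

The local up (radial) axis is (cos φ cos λ, cos φ sin λ, sin φ), giving ΔU = 241.306 − 141.321 + 5.274 = 105.26 m.

ΔU = 105 m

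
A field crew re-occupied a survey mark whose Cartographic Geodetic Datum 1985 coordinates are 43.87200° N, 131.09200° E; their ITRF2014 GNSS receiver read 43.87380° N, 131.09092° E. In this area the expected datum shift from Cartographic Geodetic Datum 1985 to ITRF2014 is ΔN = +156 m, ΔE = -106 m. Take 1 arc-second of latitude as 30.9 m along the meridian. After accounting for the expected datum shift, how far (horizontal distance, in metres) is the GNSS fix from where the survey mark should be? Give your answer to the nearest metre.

Observed coordinate differences: Δφ = +0.00180°, Δλ = -0.00108°.
Converting to metres (1° lat = 111240 m, cos φ = 0.720890): observed ΔN = 200.2 m, observed ΔE = -86.6 m.
Subtracting the expected shift leaves a residual of 200.2 − (156) = 44.2 m north and -86.6 − (-106) = 19.4 m east.
Residual distance = √(44.2² + 19.4²) = 48.3 m.

48 m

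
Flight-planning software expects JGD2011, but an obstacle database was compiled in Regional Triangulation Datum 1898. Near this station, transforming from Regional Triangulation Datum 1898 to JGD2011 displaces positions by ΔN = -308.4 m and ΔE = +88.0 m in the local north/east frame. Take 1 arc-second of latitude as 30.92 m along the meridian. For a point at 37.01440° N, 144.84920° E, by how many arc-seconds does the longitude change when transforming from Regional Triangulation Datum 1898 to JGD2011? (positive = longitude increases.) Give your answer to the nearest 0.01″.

Δλ = 3.56″

At latitude 37.01440°, cos φ = 0.798484.
1″ of longitude at this latitude = 30.92 × cos φ = 24.6891 m, so Δλ = 88.0 / 24.6891 = 3.564″.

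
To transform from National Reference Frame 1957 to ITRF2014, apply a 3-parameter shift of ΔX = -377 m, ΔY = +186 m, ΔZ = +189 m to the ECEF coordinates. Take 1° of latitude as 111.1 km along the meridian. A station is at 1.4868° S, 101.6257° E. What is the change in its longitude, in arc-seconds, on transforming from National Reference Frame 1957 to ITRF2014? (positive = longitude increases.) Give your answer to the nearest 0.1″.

Δλ = 10.8″

sin φ = -0.025947, cos φ = 0.999663, sin λ = 0.979485, cos λ = -0.201517.
East component: ΔE = −sin λ·ΔX + cos λ·ΔY = −(0.979485)(-377) + (-0.201517)(186) = 331.78 m.
1° of latitude spans 111100 m; at latitude φ, 1° of longitude spans that × cos φ = 111062.6 m, so Δλ = 331.78 / 111062.6 × 3600 = 10.754″.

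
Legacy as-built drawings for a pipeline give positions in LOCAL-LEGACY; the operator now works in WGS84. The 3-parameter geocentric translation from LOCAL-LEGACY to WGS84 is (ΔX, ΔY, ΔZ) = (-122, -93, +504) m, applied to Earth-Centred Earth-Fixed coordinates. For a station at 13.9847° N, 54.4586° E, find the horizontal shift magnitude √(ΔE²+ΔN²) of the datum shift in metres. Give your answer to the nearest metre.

The local east axis at (φ, λ) is (−sin λ, cos λ, 0), so ΔE = −sin(54.4586°)·(-122) + cos(54.4586°)·(-93) = 45.21 m.
The local north axis is (−sin φ cos λ, −sin φ sin λ, cos φ), giving ΔN = 17.138 + 18.288 + 489.062 = 524.49 m.
Horizontal magnitude = √(ΔE² + ΔN²) = √(45.21² + 524.49²) = 526.43 m.

526 m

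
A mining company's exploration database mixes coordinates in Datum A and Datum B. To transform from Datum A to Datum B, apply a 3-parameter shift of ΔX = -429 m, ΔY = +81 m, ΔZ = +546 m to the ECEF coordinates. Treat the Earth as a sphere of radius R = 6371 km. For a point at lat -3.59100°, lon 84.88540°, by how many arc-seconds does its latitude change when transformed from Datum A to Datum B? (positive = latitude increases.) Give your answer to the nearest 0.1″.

Δφ = 17.7″

sin φ = -0.062634, cos φ = 0.998037, sin λ = 0.996018, cos λ = 0.089148.
North component: ΔN = −sin φ cos λ·ΔX − sin φ sin λ·ΔY + cos φ·ΔZ = −(-0.062634)(0.089148)(-429) − (-0.062634)(0.996018)(81) + (0.998037)(546) = 547.59 m.
1° of latitude spans πR/180 = 111195 m, so Δφ = 547.59 / 111195 × 3600 = 17.728″.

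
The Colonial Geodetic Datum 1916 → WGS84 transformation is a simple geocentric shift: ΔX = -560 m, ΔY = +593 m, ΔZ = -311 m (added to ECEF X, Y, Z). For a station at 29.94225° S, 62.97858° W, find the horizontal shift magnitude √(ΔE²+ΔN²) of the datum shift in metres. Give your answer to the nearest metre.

699 m

The local east axis at (φ, λ) is (−sin λ, cos λ, 0), so ΔE = −sin(-62.97858°)·(-560) + cos(-62.97858°)·593 = -229.45 m.
The local north axis is (−sin φ cos λ, −sin φ sin λ, cos φ), giving ΔN = -126.988 − 263.672 − 269.490 = -660.15 m.
Horizontal magnitude = √(ΔE² + ΔN²) = √((-229.45)² + (-660.15)²) = 698.89 m.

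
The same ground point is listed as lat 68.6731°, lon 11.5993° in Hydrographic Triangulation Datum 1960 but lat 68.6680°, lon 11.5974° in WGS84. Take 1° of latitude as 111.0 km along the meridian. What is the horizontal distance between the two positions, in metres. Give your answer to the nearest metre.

571 m

Δφ = 68.6680° − 68.6731° = -0.0051°; Δλ = 11.5974° − 11.5993° = -0.0019°.
ΔN = Δφ × 111000 = -566.1 m; ΔE = Δλ × 111000 × cos(68.6731°) = -0.0019 × 111000 × 0.363689 = -76.7 m.
Distance = √(ΔE² + ΔN²) = √((-76.7)² + (-566.1)²) = 571.3 m.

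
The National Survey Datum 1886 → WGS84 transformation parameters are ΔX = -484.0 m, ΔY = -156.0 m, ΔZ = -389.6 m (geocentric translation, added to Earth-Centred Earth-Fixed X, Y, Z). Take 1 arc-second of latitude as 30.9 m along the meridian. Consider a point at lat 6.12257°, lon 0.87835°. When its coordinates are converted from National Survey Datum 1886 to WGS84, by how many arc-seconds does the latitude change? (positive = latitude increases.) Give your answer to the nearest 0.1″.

sin φ = 0.106656, cos φ = 0.994296, sin λ = 0.015329, cos λ = 0.999882.
North component: ΔN = −sin φ cos λ·ΔX − sin φ sin λ·ΔY + cos φ·ΔZ = −(0.106656)(0.999882)(-484.0) − (0.106656)(0.015329)(-156.0) + (0.994296)(-389.6) = -335.51 m.
1° of latitude spans 3600 × 30.90 = 111240 m, so Δφ = -335.51 / 111240 × 3600 = -10.858″.

Δφ = -10.9″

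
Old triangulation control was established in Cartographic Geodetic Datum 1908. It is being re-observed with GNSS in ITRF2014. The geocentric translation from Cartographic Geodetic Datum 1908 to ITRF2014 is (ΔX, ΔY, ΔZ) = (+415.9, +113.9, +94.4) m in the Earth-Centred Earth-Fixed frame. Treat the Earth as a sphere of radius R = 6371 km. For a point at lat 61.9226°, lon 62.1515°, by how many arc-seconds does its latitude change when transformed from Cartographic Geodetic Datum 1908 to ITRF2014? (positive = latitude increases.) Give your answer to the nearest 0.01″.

sin φ = 0.882313, cos φ = 0.470664, sin λ = 0.884186, cos λ = 0.467135.
North component: ΔN = −sin φ cos λ·ΔX − sin φ sin λ·ΔY + cos φ·ΔZ = −(0.882313)(0.467135)(415.9) − (0.882313)(0.884186)(113.9) + (0.470664)(94.4) = -215.84 m.
1° of latitude spans πR/180 = 111195 m, so Δφ = -215.84 / 111195 × 3600 = -6.988″.

Δφ = -6.99″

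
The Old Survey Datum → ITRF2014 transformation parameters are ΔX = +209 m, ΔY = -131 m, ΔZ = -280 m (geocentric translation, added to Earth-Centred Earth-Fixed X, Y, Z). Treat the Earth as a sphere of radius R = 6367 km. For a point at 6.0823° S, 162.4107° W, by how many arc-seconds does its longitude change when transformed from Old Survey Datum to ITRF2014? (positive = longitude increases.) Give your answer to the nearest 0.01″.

sin φ = -0.105957, cos φ = 0.994371, sin λ = -0.302192, cos λ = -0.953247.
East component: ΔE = −sin λ·ΔX + cos λ·ΔY = −(-0.302192)(209) + (-0.953247)(-131) = 188.03 m.
1° of latitude spans πR/180 = 111125 m; at latitude φ, 1° of longitude spans that × cos φ = 110499.6 m, so Δλ = 188.03 / 110499.6 × 3600 = 6.126″.

Δλ = 6.13″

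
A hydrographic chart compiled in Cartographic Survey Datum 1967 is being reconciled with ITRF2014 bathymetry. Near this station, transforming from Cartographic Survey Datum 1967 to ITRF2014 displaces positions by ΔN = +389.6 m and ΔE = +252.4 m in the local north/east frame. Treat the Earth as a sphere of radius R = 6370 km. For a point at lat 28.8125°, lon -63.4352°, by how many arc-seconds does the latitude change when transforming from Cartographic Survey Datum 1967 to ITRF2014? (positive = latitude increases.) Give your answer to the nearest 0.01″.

On a sphere of radius R, 1 rad of latitude = R, so Δφ = ΔN / R = 389.6 / 6370000 = 6.1162e-05 rad = 12.616″.

Δφ = 12.62″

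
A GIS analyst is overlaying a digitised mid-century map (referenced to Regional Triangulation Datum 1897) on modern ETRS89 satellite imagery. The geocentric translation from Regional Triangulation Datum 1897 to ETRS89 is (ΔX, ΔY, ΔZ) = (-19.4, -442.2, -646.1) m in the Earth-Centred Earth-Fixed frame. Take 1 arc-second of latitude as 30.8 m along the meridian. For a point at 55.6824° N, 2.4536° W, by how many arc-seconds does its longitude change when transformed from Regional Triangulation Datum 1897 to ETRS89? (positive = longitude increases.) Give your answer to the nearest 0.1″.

sin φ = 0.825925, cos φ = 0.563780, sin λ = -0.042810, cos λ = 0.999083.
East component: ΔE = −sin λ·ΔX + cos λ·ΔY = −(-0.042810)(-19.4) + (0.999083)(-442.2) = -442.63 m.
1° of latitude spans 3600 × 30.80 = 110880 m; at latitude φ, 1° of longitude spans that × cos φ = 62511.9 m, so Δλ = -442.63 / 62511.9 × 3600 = -25.490″.

Δλ = -25.5″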